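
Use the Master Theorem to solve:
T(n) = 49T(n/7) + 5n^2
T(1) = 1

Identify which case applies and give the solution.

a=49, b=7, f(n)=5n^2. log_7(49) = 2. Since c=2 = 2, Case 2 applies: T(n) = Θ(n^log_b(a) · log n) = O(n^2 log n).

Answer: O(n^2 log n) - Case 2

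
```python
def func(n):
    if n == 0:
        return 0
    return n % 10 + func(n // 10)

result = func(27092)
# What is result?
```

Sum of digits of 27092: 2 + 9 + 0 + 7 + 2 = 20

Answer: 20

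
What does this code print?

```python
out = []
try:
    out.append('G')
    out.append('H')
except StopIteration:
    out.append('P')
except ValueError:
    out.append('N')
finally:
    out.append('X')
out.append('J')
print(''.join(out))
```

Execution trace: 'G' (try body) → 'H' (try body, no exception) → 'X' (finally) → 'J' (after the try/except). Output: GHXJ

Answer: GHXJ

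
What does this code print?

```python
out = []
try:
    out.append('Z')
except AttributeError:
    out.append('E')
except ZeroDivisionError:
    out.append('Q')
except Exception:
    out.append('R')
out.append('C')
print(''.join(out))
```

Execution trace: 'Z' (try body, no exception) → 'C' (after the try/except). Output: ZC

Answer: ZC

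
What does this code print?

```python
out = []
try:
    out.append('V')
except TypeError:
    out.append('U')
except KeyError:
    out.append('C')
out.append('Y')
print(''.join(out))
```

Execution trace: 'V' (try body, no exception) → 'Y' (after the try/except). Output: VY

Answer: VY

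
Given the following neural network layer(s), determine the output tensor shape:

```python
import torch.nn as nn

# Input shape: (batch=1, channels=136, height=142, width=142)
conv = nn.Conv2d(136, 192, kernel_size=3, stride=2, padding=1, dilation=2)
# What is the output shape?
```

Input: (1, 136, 142, 142) -> Output: (1, 192, 70, 70)

Answer: (1, 192, 70, 70)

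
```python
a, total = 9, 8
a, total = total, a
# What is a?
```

Trace:
`a, total = 9, 8` → a = 9; total = 8
`a, total = total, a` → a = 8; total = 9
So a = 8

Answer: 8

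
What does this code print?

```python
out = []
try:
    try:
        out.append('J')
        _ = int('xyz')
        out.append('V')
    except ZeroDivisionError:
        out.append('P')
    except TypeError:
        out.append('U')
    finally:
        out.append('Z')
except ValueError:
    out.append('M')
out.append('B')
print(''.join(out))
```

Execution trace: 'J' (try body) → 'Z' (finally) → 'M' (outer except ValueError) → 'B' (after the try/except). Output: JZMB

Answer: JZMB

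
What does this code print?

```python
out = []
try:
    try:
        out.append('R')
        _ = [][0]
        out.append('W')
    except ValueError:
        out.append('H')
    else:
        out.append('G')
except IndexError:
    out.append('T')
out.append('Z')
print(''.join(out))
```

Execution trace: 'R' (inner try body) → 'T' (outer except IndexError) → 'Z' (after the try/except). Output: RTZ

Answer: RTZ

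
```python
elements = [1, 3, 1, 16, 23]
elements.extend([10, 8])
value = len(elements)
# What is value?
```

Trace:
`elements = [1, 3, 1, 16, 23]` → elements = [1, 3, 1, 16, 23]
`elements.extend([10, 8])` → elements = [1, 3, 1, 16, 23, 10, 8]
`value = len(elements)` → value = 7
So value = 7

Answer: 7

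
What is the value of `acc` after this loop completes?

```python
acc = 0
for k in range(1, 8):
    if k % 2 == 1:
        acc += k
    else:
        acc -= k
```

Add odd, subtract even
`acc` takes the values: 0 → 1 → -1 → 2 → -2 → 3 → -3 → 4

Answer: 4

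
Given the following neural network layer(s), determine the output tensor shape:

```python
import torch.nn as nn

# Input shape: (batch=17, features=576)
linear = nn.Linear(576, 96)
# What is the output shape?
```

Input: (17, 576) -> Output: (17, 96)

Answer: (17, 96)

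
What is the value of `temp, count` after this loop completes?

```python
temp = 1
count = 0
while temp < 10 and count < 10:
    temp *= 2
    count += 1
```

Double until >= 10 or 10 iterations
`temp, count` takes the values: (1, 0) → (2, 0) → (2, 1) → (4, 1) → (4, 2) → (8, 2) → (8, 3) → (16, 3) → (16, 4)

Answer: 16, 4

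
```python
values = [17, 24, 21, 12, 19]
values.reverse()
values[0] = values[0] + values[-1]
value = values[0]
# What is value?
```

Trace:
`values = [17, 24, 21, 12, 19]` → values = [17, 24, 21, 12, 19]
`values.reverse()` → values = [19, 12, 21, 24, 17]
`values[0] = values[0] + values[-1]` → values = [36, 12, 21, 24, 17]
`value = values[0]` → value = 36
So value = 36

Answer: 36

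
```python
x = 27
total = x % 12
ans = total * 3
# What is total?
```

Trace:
`x = 27` → x = 27
`total = x % 12` → total = 3
`ans = total * 3` → ans = 9
So total = 3

Answer: 3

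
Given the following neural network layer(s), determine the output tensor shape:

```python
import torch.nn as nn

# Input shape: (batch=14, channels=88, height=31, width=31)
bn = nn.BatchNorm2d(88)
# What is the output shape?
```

Input: (14, 88, 31, 31) -> Output: (14, 88, 31, 31)

Answer: (14, 88, 31, 31)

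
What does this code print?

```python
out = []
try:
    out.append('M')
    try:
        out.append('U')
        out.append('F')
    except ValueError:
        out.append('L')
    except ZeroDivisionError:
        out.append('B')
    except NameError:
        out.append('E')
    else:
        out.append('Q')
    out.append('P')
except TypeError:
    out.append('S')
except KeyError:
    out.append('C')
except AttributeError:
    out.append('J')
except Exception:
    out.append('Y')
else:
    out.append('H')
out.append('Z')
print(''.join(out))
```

Execution trace: 'M' (try body) → 'U' (inner try body) → 'F' (inner try body, no exception) → 'Q' (inner else) → 'P' (try body, no exception) → 'H' (else) → 'Z' (after the try/except). Output: MUFQPHZ

Answer: MUFQPHZ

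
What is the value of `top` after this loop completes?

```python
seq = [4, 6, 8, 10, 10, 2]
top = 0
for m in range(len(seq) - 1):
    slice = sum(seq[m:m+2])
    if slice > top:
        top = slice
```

Max sum of 2-element window in [4, 6, 8, 10, 10, 2]
`top` takes the values: 0 → 10 → 14 → 18 → 20

Answer: 20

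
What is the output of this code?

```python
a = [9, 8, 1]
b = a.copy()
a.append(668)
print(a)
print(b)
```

Key concept: list.copy() creates independent copy.
Step by step:
`a = [9, 8, 1]` → a = [9, 8, 1]
`b = a.copy()` → b = [9, 8, 1]
`a.append(668)` → a = [9, 8, 1, 668]
`print(a)` → prints [9, 8, 1, 668]
`print(b)` → prints [9, 8, 1]

Answer:
[9, 8, 1, 668]
[9, 8, 1]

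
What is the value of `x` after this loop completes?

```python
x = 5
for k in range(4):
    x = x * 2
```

Multiply by 2, 4 times: 5 * 2^4 = 80
`x` takes the values: 5 → 10 → 20 → 40 → 80

Answer: 80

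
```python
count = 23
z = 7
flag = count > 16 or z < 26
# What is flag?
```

Trace:
`count = 23` → count = 23
`z = 7` → z = 7
`flag = count > 16 or z < 26` → flag = True
So flag = True

Answer: True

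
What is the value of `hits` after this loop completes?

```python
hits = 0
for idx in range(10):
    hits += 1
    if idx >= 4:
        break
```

Loop breaks when idx reaches 4, hits is 5
`hits` takes the values: 0 → 1 → 2 → 3 → 4 → 5

Answer: 5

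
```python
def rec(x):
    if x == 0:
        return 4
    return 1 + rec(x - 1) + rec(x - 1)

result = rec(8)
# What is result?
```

rec(x) = 1 + 2·rec(x-1), rec(0)=4. Closed form: (4+1)·2^8 - 1 = 1279.

Answer: 1279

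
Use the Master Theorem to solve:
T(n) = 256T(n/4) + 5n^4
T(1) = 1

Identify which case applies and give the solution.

a=256, b=4, f(n)=5n^4. log_4(256) = 4. Since c=4 = 4, Case 2 applies: T(n) = Θ(n^log_b(a) · log n) = O(n^4 log n).

Answer: O(n^4 log n) - Case 2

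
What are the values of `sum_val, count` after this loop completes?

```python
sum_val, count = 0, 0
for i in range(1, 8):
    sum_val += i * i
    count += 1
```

Sum of squares and count
`sum_val, count` takes the values: (0, 0) → (1, 0) → (1, 1) → (5, 1) → (5, 2) → (14, 2) → (14, 3) → (30, 3) → (30, 4) → (55, 4) → (55, 5) → (91, 5) → (91, 6) → (140, 6) → (140, 7)

Answer: 140, 7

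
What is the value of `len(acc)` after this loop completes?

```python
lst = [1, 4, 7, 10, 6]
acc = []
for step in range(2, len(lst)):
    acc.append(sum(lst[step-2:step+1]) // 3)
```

Number of 3-element averages
`acc` takes the values: [] → [4] → [4, 7] → [4, 7, 7]
So `len(acc)` = 3

Answer: 3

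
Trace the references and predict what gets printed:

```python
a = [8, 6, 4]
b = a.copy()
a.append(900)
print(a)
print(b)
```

Key concept: list.copy() creates independent copy.
Step by step:
`a = [8, 6, 4]` → a = [8, 6, 4]
`b = a.copy()` → b = [8, 6, 4]
`a.append(900)` → a = [8, 6, 4, 900]
`print(a)` → prints [8, 6, 4, 900]
`print(b)` → prints [8, 6, 4]

Answer:
[8, 6, 4, 900]
[8, 6, 4]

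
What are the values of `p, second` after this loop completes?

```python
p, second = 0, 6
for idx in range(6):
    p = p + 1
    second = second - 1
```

p goes 0→6, second goes 6→0
`p, second` takes the values: (0, 6) → (1, 6) → (1, 5) → (2, 5) → (2, 4) → (3, 4) → (3, 3) → (4, 3) → (4, 2) → (5, 2) → (5, 1) → (6, 1) → (6, 0)

Answer: 6, 0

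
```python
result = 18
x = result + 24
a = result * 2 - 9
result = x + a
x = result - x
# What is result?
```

Trace:
`result = 18` → result = 18
`x = result + 24` → x = 42
`a = result * 2 - 9` → a = 27
`result = x + a` → result = 69
`x = result - x` → x = 27
So result = 69

Answer: 69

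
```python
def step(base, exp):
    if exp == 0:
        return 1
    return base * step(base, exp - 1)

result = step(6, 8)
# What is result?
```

step(6, 8) = 6 * 6 * 6 * 6 * 6 * 6 * 6 * 6 = 1679616

Answer: 1679616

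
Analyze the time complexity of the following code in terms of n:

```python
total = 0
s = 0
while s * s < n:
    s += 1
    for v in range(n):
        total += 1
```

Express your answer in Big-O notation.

Each loop level contributes: √n × n. Multiplying the contributions gives O(n√n).

Answer: O(n√n)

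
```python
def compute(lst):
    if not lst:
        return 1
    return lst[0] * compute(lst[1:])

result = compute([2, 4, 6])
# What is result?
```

Product over [2, 4, 6] = 2 * 4 * 6 = 48

Answer: 48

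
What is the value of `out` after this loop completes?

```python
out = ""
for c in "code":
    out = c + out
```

Reverse 'code'
`out` takes the values: "" → "c" → "oc" → "doc" → "edoc"

Answer: "edoc"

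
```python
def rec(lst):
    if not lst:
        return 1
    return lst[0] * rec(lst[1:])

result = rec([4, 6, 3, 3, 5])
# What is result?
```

Product over [4, 6, 3, 3, 5] = 4 * 6 * 3 * 3 * 5 = 1080

Answer: 1080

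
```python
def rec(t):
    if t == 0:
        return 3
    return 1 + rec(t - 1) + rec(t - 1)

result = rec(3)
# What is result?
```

rec(t) = 1 + 2·rec(t-1), rec(0)=3. Closed form: (3+1)·2^3 - 1 = 31.

Answer: 31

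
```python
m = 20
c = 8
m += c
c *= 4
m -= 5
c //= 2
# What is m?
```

Trace:
`m = 20` → m = 20
`c = 8` → c = 8
`m += c` → m = 28
`c *= 4` → c = 32
`m -= 5` → m = 23
`c //= 2` → c = 16
So m = 23

Answer: 23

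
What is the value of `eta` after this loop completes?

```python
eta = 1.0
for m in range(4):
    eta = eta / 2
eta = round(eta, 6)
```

Halving LR 4 times: 1 / 2^4
`eta` takes the values: 1.0 → 0.5 → 0.25 → 0.125 → 0.0625

Answer: 0.0625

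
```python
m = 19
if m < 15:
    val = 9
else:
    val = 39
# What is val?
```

Trace:
`m = 19` → m = 19
`if m < 15: ...` → m < 15 is False, take else branch → val = 39
So val = 39

Answer: 39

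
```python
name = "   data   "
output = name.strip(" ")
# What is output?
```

Trace:
`name = "   data   "` → name = '   data   '
`output = name.strip(" ")` → output = 'data'
So output = 'data'

Answer: 'data'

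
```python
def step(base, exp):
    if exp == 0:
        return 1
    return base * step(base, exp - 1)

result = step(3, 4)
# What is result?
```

step(3, 4) = 3 * 3 * 3 * 3 = 81

Answer: 81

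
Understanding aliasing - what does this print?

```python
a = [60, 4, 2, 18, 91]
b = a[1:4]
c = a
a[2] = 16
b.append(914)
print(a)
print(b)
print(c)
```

Key concept: slice vs alias.
Step by step:
`a = [60, 4, 2, 18, 91]` → a = [60, 4, 2, 18, 91]
`b = a[1:4]` → b = [4, 2, 18]
`c = a` → c = [60, 4, 2, 18, 91] (same object as a)
`a[2] = 16` → a = [60, 4, 16, 18, 91] (same object as c); c = [60, 4, 16, 18, 91] (same object as a)
`b.append(914)` → b = [4, 2, 18, 914]
`print(a)` → prints [60, 4, 16, 18, 91]
`print(b)` → prints [4, 2, 18, 914]
`print(c)` → prints [60, 4, 16, 18, 91]

Answer:
[60, 4, 16, 18, 91]
[4, 2, 18, 914]
[60, 4, 16, 18, 91]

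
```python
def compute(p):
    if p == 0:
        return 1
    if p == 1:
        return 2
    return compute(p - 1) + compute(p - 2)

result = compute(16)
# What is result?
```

Build up from base cases: compute(0)=1, compute(1)=2, compute(2)=3, compute(3)=5, compute(4)=8, compute(5)=13, compute(6)=21, ..., compute(16)=2584

Answer: 2584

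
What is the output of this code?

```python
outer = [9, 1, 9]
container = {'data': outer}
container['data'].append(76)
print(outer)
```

Key concept: dict holds reference to list.
Step by step:
`outer = [9, 1, 9]` → outer = [9, 1, 9]
`container = {'data': outer}` → container = {'data': [9, 1, 9]}
`container['data'].append(76)` → outer = [9, 1, 9, 76]; container = {'data': [9, 1, 9, 76]}
`print(outer)` → prints [9, 1, 9, 76]

Answer: [9, 1, 9, 76]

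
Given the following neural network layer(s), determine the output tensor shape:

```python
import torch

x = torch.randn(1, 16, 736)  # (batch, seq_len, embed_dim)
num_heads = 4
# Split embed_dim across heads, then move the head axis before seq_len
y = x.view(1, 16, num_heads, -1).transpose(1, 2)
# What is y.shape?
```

Input: (1, 16, 736) -> head_dim = 736 // 4 = 184; after view: (1, 16, 4, 184) -> after transpose(1, 2): (1, 4, 16, 184) -> Output: (1, 4, 16, 184)

Answer: (1, 4, 16, 184)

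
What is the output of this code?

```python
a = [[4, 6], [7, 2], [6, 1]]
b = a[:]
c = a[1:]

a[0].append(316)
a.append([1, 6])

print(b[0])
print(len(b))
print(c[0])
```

Key concept: slice with nested mutation.
Step by step:
`a = [[4, 6], [7, 2], [6, 1]]` → a = [[4, 6], [7, 2], [6, 1]]
`b = a[:]` → b = [[4, 6], [7, 2], [6, 1]]
`c = a[1:]` → c = [[7, 2], [6, 1]]
`a[0].append(316)` → a = [[4, 6, 316], [7, 2], [6, 1]]; b = [[4, 6, 316], [7, 2], [6, 1]]
`a.append([1, 6])` → a = [[4, 6, 316], [7, 2], [6, 1], [1, 6]]
`print(b[0])` → prints [4, 6, 316]
`print(len(b))` → prints 3
`print(c[0])` → prints [7, 2]

Answer:
[4, 6, 316]
3
[7, 2]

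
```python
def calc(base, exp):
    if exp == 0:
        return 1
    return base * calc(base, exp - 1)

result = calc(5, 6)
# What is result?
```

calc(5, 6) = 5 * 5 * 5 * 5 * 5 * 5 = 15625

Answer: 15625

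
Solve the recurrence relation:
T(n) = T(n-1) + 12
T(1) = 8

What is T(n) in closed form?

Unrolling: T(n) = T(1) + 12·(n-1) = 8 + 12(n-1) = 12n - 4.

Answer: T(n) = 12n - 4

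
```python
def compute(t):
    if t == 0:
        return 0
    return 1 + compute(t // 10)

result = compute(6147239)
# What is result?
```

Count of digits of 6147239: 7

Answer: 7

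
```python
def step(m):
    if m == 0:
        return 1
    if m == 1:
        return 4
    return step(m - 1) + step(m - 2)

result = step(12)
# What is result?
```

Build up from base cases: step(0)=1, step(1)=4, step(2)=5, step(3)=9, step(4)=14, step(5)=23, step(6)=37, ..., step(12)=665

Answer: 665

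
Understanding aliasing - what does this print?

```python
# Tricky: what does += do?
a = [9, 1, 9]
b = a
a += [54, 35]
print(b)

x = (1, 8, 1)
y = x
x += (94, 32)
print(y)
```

Key concept: += behavior differs for mutable vs immutable.
Step by step:
`a = [9, 1, 9]` → a = [9, 1, 9]
`b = a` → b = [9, 1, 9] (same object as a)
`a += [54, 35]` → a = [9, 1, 9, 54, 35] (same object as b); b = [9, 1, 9, 54, 35] (same object as a)
`print(b)` → prints [9, 1, 9, 54, 35]
`x = (1, 8, 1)` → x = (1, 8, 1)
`y = x` → y = (1, 8, 1)
`x += (94, 32)` → x = (1, 8, 1, 94, 32)
`print(y)` → prints (1, 8, 1)

Answer:
[9, 1, 9, 54, 35]
(1, 8, 1)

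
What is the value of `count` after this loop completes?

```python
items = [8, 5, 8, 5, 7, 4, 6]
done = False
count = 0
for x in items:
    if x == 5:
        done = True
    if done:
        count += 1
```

Count elements after first 5 in [8, 5, 8, 5, 7, 4, 6]
`count` takes the values: 0 → 1 → 2 → 3 → 4 → 5 → 6

Answer: 6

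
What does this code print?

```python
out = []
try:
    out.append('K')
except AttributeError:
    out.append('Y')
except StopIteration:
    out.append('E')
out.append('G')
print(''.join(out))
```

Execution trace: 'K' (try body, no exception) → 'G' (after the try/except). Output: KG

Answer: KG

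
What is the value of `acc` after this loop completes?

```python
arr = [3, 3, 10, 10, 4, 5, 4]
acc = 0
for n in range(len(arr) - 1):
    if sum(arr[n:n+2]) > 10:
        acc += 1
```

Count windows with sum > 10
`acc` takes the values: 0 → 1 → 2 → 3

Answer: 3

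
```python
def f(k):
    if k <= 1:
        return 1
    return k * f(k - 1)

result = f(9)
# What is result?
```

f(9) = 9 * 8 * 7 * 6 * 5 * 4 * 3 * 2 * 1 = 362880

Answer: 362880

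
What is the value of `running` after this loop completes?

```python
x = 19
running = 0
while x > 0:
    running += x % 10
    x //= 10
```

Sum digits of 19
`running` takes the values: 0 → 9 → 10

Answer: 10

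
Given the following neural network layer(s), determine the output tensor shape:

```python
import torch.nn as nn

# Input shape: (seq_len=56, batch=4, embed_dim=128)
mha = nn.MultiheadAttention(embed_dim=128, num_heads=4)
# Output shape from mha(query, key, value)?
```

Input: (56, 4, 128) -> Output: (56, 4, 128)

Answer: (56, 4, 128)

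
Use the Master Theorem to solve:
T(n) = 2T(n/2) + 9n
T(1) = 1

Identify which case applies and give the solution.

a=2, b=2, f(n)=9n. log_2(2) = 1. Since c=1 = 1, Case 2 applies: T(n) = Θ(n^log_b(a) · log n) = O(n log n).

Answer: O(n log n) - Case 2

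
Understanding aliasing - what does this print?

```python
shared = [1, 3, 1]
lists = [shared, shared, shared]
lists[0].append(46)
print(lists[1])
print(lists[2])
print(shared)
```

Key concept: list of same reference.
Step by step:
`shared = [1, 3, 1]` → shared = [1, 3, 1]
`lists = [shared, shared, shared]` → lists = [[1, 3, 1], [1, 3, 1], [1, 3, 1]]
`lists[0].append(46)` → shared = [1, 3, 1, 46]; lists = [[1, 3, 1, 46], [1, 3, 1, 46], [1, 3, 1, 46]]
`print(lists[1])` → prints [1, 3, 1, 46]
`print(lists[2])` → prints [1, 3, 1, 46]
`print(shared)` → prints [1, 3, 1, 46]

Answer:
[1, 3, 1, 46]
[1, 3, 1, 46]
[1, 3, 1, 46]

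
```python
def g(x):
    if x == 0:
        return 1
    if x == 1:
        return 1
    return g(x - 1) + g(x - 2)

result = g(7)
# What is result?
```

Build up from base cases: g(0)=1, g(1)=1, g(2)=2, g(3)=3, g(4)=5, g(5)=8, g(6)=13, ..., g(7)=21

Answer: 21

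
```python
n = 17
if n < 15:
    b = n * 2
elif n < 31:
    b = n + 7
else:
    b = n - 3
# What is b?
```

Trace:
`n = 17` → n = 17
`if n < 15: ...` → n < 15 is False, n < 31 is True → b = 24
So b = 24

Answer: 24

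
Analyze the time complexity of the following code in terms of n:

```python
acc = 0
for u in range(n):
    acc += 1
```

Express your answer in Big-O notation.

Each loop level contributes: n. Multiplying the contributions gives O(n).

Answer: O(n)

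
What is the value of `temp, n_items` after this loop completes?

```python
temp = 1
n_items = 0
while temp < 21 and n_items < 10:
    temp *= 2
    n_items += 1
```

Double until >= 21 or 10 iterations
`temp, n_items` takes the values: (1, 0) → (2, 0) → (2, 1) → (4, 1) → (4, 2) → (8, 2) → (8, 3) → (16, 3) → (16, 4) → (32, 4) → (32, 5)

Answer: 32, 5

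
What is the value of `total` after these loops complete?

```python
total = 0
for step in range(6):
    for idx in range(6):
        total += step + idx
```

Sum of all step+idx for step,idx in 6x6
`total` takes the values: 0 → 1 → 3 → 6 → 10 → 15 → 16 → 18 → 21 → 25 → 30 → 36 → 38 → 41 → 45 → 50 → 56 → 63 → 66 → 70 → 75 → 81 → 88 → 96 → 100 → 105 → 111 → 118 → 126 → 135 → 140 → 146 → 153 → 161 → 170 → 180

Answer: 180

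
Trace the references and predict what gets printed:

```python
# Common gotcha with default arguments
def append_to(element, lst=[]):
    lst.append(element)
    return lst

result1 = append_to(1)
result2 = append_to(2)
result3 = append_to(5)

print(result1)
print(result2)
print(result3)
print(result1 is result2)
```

Key concept: mutable default argument gotcha.
Step by step:
`result1 = append_to(1)` → result1 = [1]
`result2 = append_to(2)` → result1 = [1, 2] (same object as result2); result2 = [1, 2] (same object as result1)
`result3 = append_to(5)` → result1 = [1, 2, 5] (same object as result2, result3); result2 = [1, 2, 5] (same object as result1, result3); result3 = [1, 2, 5] (same object as result1, result2)
`print(result1)` → prints [1, 2, 5]
`print(result2)` → prints [1, 2, 5]
`print(result3)` → prints [1, 2, 5]
`print(result1 is result2)` → prints True

Answer:
[1, 2, 5]
[1, 2, 5]
[1, 2, 5]
True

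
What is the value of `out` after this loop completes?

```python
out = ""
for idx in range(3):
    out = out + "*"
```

Repeat '*' 3 times
`out` takes the values: "" → "*" → "**" → "***"

Answer: "***"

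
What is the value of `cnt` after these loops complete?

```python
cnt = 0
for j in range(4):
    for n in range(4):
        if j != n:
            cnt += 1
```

4² - 4 (exclude diagonal)
`cnt` takes the values: 0 → 1 → 2 → 3 → 4 → 5 → 6 → 7 → 8 → 9 → 10 → 11 → 12

Answer: 12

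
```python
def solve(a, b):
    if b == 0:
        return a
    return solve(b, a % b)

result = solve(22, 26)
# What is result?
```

solve(22, 26) -> solve(26, 22) -> solve(22, 4) -> solve(4, 2) -> solve(2, 0) -> 2

Answer: 2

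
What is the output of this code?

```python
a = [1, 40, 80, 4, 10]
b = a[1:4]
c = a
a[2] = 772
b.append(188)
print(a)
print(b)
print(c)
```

Key concept: slice vs alias.
Step by step:
`a = [1, 40, 80, 4, 10]` → a = [1, 40, 80, 4, 10]
`b = a[1:4]` → b = [40, 80, 4]
`c = a` → c = [1, 40, 80, 4, 10] (same object as a)
`a[2] = 772` → a = [1, 40, 772, 4, 10] (same object as c); c = [1, 40, 772, 4, 10] (same object as a)
`b.append(188)` → b = [40, 80, 4, 188]
`print(a)` → prints [1, 40, 772, 4, 10]
`print(b)` → prints [40, 80, 4, 188]
`print(c)` → prints [1, 40, 772, 4, 10]

Answer:
[1, 40, 772, 4, 10]
[40, 80, 4, 188]
[1, 40, 772, 4, 10]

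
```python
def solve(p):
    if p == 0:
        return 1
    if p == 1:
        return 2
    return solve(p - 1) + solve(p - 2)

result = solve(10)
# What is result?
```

Build up from base cases: solve(0)=1, solve(1)=2, solve(2)=3, solve(3)=5, solve(4)=8, solve(5)=13, solve(6)=21, ..., solve(10)=144

Answer: 144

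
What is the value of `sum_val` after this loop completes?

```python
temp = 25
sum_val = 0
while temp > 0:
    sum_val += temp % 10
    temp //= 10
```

Sum digits of 25
`sum_val` takes the values: 0 → 5 → 7

Answer: 7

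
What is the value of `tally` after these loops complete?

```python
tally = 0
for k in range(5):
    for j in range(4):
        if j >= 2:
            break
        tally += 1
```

Inner breaks at 2, outer runs 5 times
`tally` takes the values: 0 → 1 → 2 → 3 → 4 → 5 → 6 → 7 → 8 → 9 → 10

Answer: 10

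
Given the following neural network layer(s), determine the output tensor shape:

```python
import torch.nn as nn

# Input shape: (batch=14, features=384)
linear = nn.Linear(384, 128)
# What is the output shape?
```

Input: (14, 384) -> Output: (14, 128)

Answer: (14, 128)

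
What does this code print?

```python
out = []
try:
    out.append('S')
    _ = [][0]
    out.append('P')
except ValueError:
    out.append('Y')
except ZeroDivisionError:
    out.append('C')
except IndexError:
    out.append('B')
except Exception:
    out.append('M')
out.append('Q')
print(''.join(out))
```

Execution trace: 'S' (try body) → 'B' (except IndexError) → 'Q' (after the try/except). Output: SBQ

Answer: SBQ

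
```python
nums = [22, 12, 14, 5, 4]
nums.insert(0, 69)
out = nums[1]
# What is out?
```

Trace:
`nums = [22, 12, 14, 5, 4]` → nums = [22, 12, 14, 5, 4]
`nums.insert(0, 69)` → nums = [69, 22, 12, 14, 5, 4]
`out = nums[1]` → out = 22
So out = 22

Answer: 22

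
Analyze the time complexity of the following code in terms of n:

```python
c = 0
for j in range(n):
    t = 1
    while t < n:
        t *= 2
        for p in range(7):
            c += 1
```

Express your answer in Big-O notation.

Each loop level contributes: n × log n × 1. Multiplying the contributions gives O(n log n).

Answer: O(n log n)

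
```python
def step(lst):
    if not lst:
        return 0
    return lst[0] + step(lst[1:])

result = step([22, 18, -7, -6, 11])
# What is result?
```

22 + 18 + (-7) + (-6) + 11 + 0 = 38

Answer: 38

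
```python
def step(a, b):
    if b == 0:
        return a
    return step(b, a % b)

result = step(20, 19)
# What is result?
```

step(20, 19) -> step(19, 1) -> step(1, 0) -> 1

Answer: 1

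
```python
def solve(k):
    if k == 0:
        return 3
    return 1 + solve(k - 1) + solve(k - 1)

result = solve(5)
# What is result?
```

solve(k) = 1 + 2·solve(k-1), solve(0)=3. Closed form: (3+1)·2^5 - 1 = 127.

Answer: 127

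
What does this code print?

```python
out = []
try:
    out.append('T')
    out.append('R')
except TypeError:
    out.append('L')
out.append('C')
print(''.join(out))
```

Execution trace: 'T' (try body) → 'R' (try body, no exception) → 'C' (after the try/except). Output: TRC

Answer: TRC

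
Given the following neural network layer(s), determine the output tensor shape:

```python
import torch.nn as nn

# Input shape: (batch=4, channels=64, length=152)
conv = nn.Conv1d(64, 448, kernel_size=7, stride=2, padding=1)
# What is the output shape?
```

Input: (4, 64, 152) -> Output: (4, 448, 74)

Answer: (4, 448, 74)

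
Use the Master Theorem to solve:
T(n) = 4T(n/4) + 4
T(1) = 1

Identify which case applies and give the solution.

a=4, b=4, f(n)=4. log_4(4) = 1. Since c=0 < 1, Case 1 applies: T(n) = Θ(n^log_b(a)) = O(n).

Answer: O(n) - Case 1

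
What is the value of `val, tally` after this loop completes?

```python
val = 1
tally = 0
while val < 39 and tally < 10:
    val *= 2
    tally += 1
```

Double until >= 39 or 10 iterations
`val, tally` takes the values: (1, 0) → (2, 0) → (2, 1) → (4, 1) → (4, 2) → (8, 2) → (8, 3) → (16, 3) → (16, 4) → (32, 4) → (32, 5) → (64, 5) → (64, 6)

Answer: 64, 6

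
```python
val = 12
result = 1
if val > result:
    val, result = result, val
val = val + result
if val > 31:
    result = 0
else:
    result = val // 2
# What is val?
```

Trace:
`val = 12` → val = 12
`result = 1` → result = 1
`if val > result: ...` → val > result is True → val = 1; result = 12
`val = val + result` → val = 13
`if val > 31: ...` → val > 31 is False, take else branch → result = 6
So val = 13

Answer: 13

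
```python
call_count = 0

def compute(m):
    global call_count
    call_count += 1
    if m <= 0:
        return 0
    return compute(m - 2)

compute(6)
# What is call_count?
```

Linear recursion stepping by 2: 4 calls from m=6 down to ≤0.

Answer: 4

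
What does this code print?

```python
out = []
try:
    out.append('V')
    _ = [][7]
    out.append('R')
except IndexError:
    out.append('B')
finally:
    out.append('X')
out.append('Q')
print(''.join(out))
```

Execution trace: 'V' (try body) → 'B' (except IndexError) → 'X' (finally) → 'Q' (after the try/except). Output: VBXQ

Answer: VBXQ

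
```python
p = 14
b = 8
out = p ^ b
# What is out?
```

Trace:
`p = 14` → p = 14
`b = 8` → b = 8
`out = p ^ b` → out = 6
So out = 6

Answer: 6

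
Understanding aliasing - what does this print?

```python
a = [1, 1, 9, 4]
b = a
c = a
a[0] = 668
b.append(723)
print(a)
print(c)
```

Key concept: multiple aliases.
Step by step:
`a = [1, 1, 9, 4]` → a = [1, 1, 9, 4]
`b = a` → b = [1, 1, 9, 4] (same object as a)
`c = a` → c = [1, 1, 9, 4] (same object as a, b)
`a[0] = 668` → a = [668, 1, 9, 4] (same object as b, c); b = [668, 1, 9, 4] (same object as a, c); c = [668, 1, 9, 4] (same object as a, b)
`b.append(723)` → a = [668, 1, 9, 4, 723] (same object as b, c); b = [668, 1, 9, 4, 723] (same object as a, c); c = [668, 1, 9, 4, 723] (same object as a, b)
`print(a)` → prints [668, 1, 9, 4, 723]
`print(c)` → prints [668, 1, 9, 4, 723]

Answer:
[668, 1, 9, 4, 723]
[668, 1, 9, 4, 723]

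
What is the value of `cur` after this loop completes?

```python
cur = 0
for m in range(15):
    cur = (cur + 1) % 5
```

Increment mod 5, 15 times = 0
`cur` takes the values: 0 → 1 → 2 → 3 → 4 → 0 → 1 → 2 → 3 → 4 → 0 → 1 → 2 → 3 → 4 → 0

Answer: 0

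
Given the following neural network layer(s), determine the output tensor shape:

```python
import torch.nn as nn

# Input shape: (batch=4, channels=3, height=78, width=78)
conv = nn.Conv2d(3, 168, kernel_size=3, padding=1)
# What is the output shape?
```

Input: (4, 3, 78, 78) -> Output: (4, 168, 78, 78)

Answer: (4, 168, 78, 78)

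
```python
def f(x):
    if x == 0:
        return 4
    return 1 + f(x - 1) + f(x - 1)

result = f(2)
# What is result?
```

f(x) = 1 + 2·f(x-1), f(0)=4. Closed form: (4+1)·2^2 - 1 = 19.

Answer: 19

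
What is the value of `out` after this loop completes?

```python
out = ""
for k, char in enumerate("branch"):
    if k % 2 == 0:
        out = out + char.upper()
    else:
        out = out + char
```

Uppercase even positions in 'branch'
`out` takes the values: "" → "B" → "Br" → "BrA" → "BrAn" → "BrAnC" → "BrAnCh"

Answer: "BrAnCh"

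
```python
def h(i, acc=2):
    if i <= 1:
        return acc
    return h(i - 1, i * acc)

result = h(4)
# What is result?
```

Accumulator trace (n, acc): (4, 2) -> (3, 8) -> (2, 24) -> (1, 48) -> return 48

Answer: 48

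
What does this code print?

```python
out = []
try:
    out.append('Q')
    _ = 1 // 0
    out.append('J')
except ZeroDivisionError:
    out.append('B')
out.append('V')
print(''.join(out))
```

Execution trace: 'Q' (try body) → 'B' (except ZeroDivisionError) → 'V' (after the try/except). Output: QBV

Answer: QBV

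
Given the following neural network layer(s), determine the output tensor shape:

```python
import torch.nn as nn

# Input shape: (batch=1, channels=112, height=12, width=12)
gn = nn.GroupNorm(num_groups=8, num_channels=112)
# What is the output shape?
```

Input: (1, 112, 12, 12) -> Output: (1, 112, 12, 12)

Answer: (1, 112, 12, 12)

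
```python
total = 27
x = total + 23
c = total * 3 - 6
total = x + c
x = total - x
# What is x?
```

Trace:
`total = 27` → total = 27
`x = total + 23` → x = 50
`c = total * 3 - 6` → c = 75
`total = x + c` → total = 125
`x = total - x` → x = 75
So x = 75

Answer: 75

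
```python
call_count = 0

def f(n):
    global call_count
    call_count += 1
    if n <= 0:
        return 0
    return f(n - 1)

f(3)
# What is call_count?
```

Linear recursion stepping by 1: 4 calls from n=3 down to ≤0.

Answer: 4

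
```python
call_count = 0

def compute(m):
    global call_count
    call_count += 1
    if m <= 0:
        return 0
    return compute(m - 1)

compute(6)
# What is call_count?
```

Linear recursion stepping by 1: 7 calls from m=6 down to ≤0.

Answer: 7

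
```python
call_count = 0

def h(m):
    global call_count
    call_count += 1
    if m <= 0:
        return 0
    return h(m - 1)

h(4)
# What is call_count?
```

Linear recursion stepping by 1: 5 calls from m=4 down to ≤0.

Answer: 5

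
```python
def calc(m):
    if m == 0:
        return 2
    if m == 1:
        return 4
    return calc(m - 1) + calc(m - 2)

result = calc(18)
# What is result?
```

Build up from base cases: calc(0)=2, calc(1)=4, calc(2)=6, calc(3)=10, calc(4)=16, calc(5)=26, calc(6)=42, ..., calc(18)=13530

Answer: 13530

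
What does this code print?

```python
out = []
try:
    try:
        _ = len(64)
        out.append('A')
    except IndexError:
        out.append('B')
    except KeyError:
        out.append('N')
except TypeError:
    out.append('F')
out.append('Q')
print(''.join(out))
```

Execution trace: 'F' (outer except TypeError) → 'Q' (after the try/except). Output: FQ

Answer: FQ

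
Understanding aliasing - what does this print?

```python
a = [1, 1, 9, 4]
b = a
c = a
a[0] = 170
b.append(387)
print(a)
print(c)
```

Key concept: multiple aliases.
Step by step:
`a = [1, 1, 9, 4]` → a = [1, 1, 9, 4]
`b = a` → b = [1, 1, 9, 4] (same object as a)
`c = a` → c = [1, 1, 9, 4] (same object as a, b)
`a[0] = 170` → a = [170, 1, 9, 4] (same object as b, c); b = [170, 1, 9, 4] (same object as a, c); c = [170, 1, 9, 4] (same object as a, b)
`b.append(387)` → a = [170, 1, 9, 4, 387] (same object as b, c); b = [170, 1, 9, 4, 387] (same object as a, c); c = [170, 1, 9, 4, 387] (same object as a, b)
`print(a)` → prints [170, 1, 9, 4, 387]
`print(c)` → prints [170, 1, 9, 4, 387]

Answer:
[170, 1, 9, 4, 387]
[170, 1, 9, 4, 387]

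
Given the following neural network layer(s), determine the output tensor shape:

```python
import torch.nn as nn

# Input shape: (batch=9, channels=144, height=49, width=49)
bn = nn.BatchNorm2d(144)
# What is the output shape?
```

Input: (9, 144, 49, 49) -> Output: (9, 144, 49, 49)

Answer: (9, 144, 49, 49)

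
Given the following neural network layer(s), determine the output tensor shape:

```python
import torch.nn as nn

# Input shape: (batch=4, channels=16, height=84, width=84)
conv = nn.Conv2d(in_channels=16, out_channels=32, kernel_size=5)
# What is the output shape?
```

Input: (4, 16, 84, 84) -> Output: (4, 32, 80, 80)

Answer: (4, 32, 80, 80)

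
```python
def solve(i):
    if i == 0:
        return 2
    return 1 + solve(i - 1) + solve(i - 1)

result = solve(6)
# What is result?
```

solve(i) = 1 + 2·solve(i-1), solve(0)=2. Closed form: (2+1)·2^6 - 1 = 191.

Answer: 191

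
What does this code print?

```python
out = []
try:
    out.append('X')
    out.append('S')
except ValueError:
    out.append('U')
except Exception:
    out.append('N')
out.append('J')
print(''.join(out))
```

Execution trace: 'X' (try body) → 'S' (try body, no exception) → 'J' (after the try/except). Output: XSJ

Answer: XSJ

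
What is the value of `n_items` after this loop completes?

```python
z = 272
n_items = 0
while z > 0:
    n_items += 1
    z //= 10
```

Count digits by repeated division by 10
`n_items` takes the values: 0 → 1 → 2 → 3

Answer: 3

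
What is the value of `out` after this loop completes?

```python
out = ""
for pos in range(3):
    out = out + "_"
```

Repeat '_' 3 times
`out` takes the values: "" → "_" → "__" → "___"

Answer: "___"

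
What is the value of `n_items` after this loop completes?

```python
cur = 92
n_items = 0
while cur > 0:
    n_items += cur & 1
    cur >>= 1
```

Count set bits in 92 (binary: 0b1011100)
`n_items` takes the values: 0 → 1 → 2 → 3 → 4

Answer: 4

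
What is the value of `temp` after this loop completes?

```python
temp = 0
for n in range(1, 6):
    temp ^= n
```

XOR of 1 to 5
`temp` takes the values: 0 → 1 → 3 → 0 → 4 → 1

Answer: 1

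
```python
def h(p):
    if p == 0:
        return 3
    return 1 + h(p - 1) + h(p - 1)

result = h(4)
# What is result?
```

h(p) = 1 + 2·h(p-1), h(0)=3. Closed form: (3+1)·2^4 - 1 = 63.

Answer: 63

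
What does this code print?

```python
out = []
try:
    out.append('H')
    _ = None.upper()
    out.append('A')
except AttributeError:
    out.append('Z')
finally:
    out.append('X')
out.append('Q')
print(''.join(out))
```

Execution trace: 'H' (try body) → 'Z' (except AttributeError) → 'X' (finally) → 'Q' (after the try/except). Output: HZXQ

Answer: HZXQ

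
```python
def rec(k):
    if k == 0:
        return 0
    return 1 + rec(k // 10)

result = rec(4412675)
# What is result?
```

Count of digits of 4412675: 7

Answer: 7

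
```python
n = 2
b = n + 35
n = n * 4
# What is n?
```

Trace:
`n = 2` → n = 2
`b = n + 35` → b = 37
`n = n * 4` → n = 8
So n = 8

Answer: 8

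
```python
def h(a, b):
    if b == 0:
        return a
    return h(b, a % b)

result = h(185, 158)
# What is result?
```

h(185, 158) -> h(158, 27) -> h(27, 23) -> h(23, 4) -> h(4, 3) -> h(3, 1) -> h(1, 0) -> 1

Answer: 1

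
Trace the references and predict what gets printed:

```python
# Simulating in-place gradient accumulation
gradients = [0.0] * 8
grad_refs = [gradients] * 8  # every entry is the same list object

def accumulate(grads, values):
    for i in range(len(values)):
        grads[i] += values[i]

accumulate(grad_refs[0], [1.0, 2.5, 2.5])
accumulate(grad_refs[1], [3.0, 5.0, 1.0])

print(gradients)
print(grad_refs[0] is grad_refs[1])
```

Key concept: gradient accumulation aliasing.
Step by step:
`gradients = [0.0] * 8` → gradients = [0.0, 0.0, 0.0, 0.0, 0.0, 0.0, 0.0, 0.0]
`grad_refs = [gradients] * 8` → grad_refs = [[0.0, 0.0, 0.0, 0.0, 0.0, 0.0, 0.0, 0.0], [0.0, 0.0, 0.0, 0.0, 0.0, 0.0, 0.0, 0.0], [0.0, 0.0, 0.0, 0.0, 0.0, 0.0, 0.0, 0.0], [0.0, 0.0, 0.0, 0.0, 0.0, 0.0, 0.0, 0.0], [0.0, 0.0, 0.0, 0.0, 0.0, 0.0, 0.0, 0.0], [0.0, 0.0, 0.0, 0.0, 0.0, 0.0, 0.0, 0.0], [0.0, 0.0, 0.0, 0.0, 0.0, 0.0, 0.0, 0.0], [0.0, 0.0, 0.0, 0.0, 0.0, 0.0, 0.0, 0.0]]
`accumulate(grad_refs[0], [1.0, 2.5, 2.5])` → gradients = [1.0, 2.5, 2.5, 0.0, 0.0, 0.0, 0.0, 0.0]; grad_refs = [[1.0, 2.5, 2.5, 0.0, 0.0, 0.0, 0.0, 0.0], [1.0, 2.5, 2.5, 0.0, 0.0, 0.0, 0.0, 0.0], [1.0, 2.5, 2.5, 0.0, 0.0, 0.0, 0.0, 0.0], [1.0, 2.5, 2.5, 0.0, 0.0, 0.0, 0.0, 0.0], [1.0, 2.5, 2.5, 0.0, 0.0, 0.0, 0.0, 0.0], [1.0, 2.5, 2.5, 0.0, 0.0, 0.0, 0.0, 0.0], [1.0, 2.5, 2.5, 0.0, 0.0, 0.0, 0.0, 0.0], [1.0, 2.5, 2.5, 0.0, 0.0, 0.0, 0.0, 0.0]]
`accumulate(grad_refs[1], [3.0, 5.0, 1.0])` → gradients = [4.0, 7.5, 3.5, 0.0, 0.0, 0.0, 0.0, 0.0]; grad_refs = [[4.0, 7.5, 3.5, 0.0, 0.0, 0.0, 0.0, 0.0], [4.0, 7.5, 3.5, 0.0, 0.0, 0.0, 0.0, 0.0], [4.0, 7.5, 3.5, 0.0, 0.0, 0.0, 0.0, 0.0], [4.0, 7.5, 3.5, 0.0, 0.0, 0.0, 0.0, 0.0], [4.0, 7.5, 3.5, 0.0, 0.0, 0.0, 0.0, 0.0], [4.0, 7.5, 3.5, 0.0, 0.0, 0.0, 0.0, 0.0], [4.0, 7.5, 3.5, 0.0, 0.0, 0.0, 0.0, 0.0], [4.0, 7.5, 3.5, 0.0, 0.0, 0.0, 0.0, 0.0]]
`print(gradients)` → prints [4.0, 7.5, 3.5, 0.0, 0.0, 0.0, 0.0, 0.0]
`print(grad_refs[0] is grad_refs[1])` → prints True

Answer:
[4.0, 7.5, 3.5, 0.0, 0.0, 0.0, 0.0, 0.0]
True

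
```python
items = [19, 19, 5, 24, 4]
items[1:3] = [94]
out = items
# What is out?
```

Trace:
`items = [19, 19, 5, 24, 4]` → items = [19, 19, 5, 24, 4]
`items[1:3] = [94]` → items = [19, 94, 24, 4]
`out = items` → out = [19, 94, 24, 4]
So out = [19, 94, 24, 4]

Answer: [19, 94, 24, 4]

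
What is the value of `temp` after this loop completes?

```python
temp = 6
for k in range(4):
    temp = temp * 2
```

Multiply by 2, 4 times: 6 * 2^4 = 96
`temp` takes the values: 6 → 12 → 24 → 48 → 96

Answer: 96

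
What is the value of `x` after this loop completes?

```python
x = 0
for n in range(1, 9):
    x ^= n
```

XOR of 1 to 8
`x` takes the values: 0 → 1 → 3 → 0 → 4 → 1 → 7 → 0 → 8

Answer: 8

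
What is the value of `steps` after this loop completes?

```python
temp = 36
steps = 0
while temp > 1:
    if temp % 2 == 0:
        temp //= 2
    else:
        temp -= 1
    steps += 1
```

Steps to reduce 36 to 1
`steps` takes the values: 0 → 1 → 2 → 3 → 4 → 5 → 6

Answer: 6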